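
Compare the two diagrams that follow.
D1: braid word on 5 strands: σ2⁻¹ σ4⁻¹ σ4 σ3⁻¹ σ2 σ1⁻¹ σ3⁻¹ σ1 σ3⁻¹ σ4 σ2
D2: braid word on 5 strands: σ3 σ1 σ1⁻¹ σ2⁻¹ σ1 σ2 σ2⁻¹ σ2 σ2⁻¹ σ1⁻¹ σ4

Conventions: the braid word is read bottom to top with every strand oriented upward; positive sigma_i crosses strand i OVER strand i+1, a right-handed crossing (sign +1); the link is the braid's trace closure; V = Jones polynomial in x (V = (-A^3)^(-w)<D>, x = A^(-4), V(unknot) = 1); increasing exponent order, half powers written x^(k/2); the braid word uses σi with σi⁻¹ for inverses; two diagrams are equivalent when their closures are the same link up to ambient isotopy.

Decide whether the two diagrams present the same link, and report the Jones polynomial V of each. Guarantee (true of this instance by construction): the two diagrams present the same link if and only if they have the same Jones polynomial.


same link: no
V(D1) = x^(-9/2) - x^(-5/2) - x^(-3/2) - x^(-1/2)  [11 crossings, <D> = A^-1 + A^3 + A^7 - A^15, w = -1]
V(D2) = -x^(-1/2) - x^(1/2)  (w +1, c 11, <D> = A + A^5)
note: comparing 2 Jones polynomials yields 2 groups


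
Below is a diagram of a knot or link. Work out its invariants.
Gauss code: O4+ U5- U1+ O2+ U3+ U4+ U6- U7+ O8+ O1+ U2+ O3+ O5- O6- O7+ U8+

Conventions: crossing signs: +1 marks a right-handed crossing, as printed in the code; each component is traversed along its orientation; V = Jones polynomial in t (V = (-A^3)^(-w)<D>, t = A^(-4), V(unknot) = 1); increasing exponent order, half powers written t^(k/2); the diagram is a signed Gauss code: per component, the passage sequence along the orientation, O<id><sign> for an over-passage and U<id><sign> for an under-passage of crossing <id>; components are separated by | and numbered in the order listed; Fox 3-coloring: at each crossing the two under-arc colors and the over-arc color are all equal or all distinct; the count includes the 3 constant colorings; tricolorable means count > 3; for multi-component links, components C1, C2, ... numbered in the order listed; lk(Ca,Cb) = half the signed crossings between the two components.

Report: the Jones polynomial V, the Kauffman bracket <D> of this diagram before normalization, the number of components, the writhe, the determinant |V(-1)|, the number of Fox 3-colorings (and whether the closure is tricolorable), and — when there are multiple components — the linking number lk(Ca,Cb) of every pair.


Jones polynomial: V(t) = t - t^2 + 2t^3 - t^4 + t^5 - t^6
<D> = -A^-12 + A^-8 - A^-4 + 2 - A^4 + A^8; writhe +4
components 1, writhe +4 (8 crossings)
3-colorings: 3 of 3^8, det 7 — not tricolorable
note: w = +4 shifts under R1 moves; the (-A^3)^(-4) factor cancels that in V


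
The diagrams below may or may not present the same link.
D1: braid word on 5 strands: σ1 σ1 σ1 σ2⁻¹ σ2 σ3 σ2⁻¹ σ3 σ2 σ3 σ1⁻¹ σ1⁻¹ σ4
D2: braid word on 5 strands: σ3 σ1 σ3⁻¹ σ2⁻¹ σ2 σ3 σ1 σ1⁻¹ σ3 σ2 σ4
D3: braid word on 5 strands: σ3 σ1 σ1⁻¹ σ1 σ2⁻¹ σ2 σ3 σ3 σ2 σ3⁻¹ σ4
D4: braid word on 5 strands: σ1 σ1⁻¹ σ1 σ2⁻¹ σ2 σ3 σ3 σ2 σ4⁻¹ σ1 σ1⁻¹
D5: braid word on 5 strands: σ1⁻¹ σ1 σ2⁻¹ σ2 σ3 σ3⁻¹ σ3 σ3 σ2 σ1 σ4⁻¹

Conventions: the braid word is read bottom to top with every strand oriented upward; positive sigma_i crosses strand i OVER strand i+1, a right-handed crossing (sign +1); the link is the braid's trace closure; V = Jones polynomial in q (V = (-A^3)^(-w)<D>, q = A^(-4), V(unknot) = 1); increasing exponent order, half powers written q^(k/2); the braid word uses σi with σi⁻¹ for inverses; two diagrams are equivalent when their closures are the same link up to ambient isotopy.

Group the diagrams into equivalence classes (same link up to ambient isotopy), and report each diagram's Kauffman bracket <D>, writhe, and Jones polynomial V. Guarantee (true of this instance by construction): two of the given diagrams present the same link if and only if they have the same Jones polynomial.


classes: {D1, D2, D3, D4, D5}
V(D1) = -q^(1/2) - q^(5/2)  [13 crossings, <D> = A^5 + A^13, w = +5]
V(D2) = -q^(1/2) - q^(5/2)  (w +5, c 11, <D> = A^5 + A^13)
V(D3) = -q^(1/2) - q^(5/2)  [11 crossings, <D> = A^5 + A^13, w = +5]
D4 (bracket A^-1 + A^7; 11 crossings at w = +3): V = -q^(1/2) - q^(5/2)
V(D5) = -q^(1/2) - q^(5/2)  (w +3, c 11, <D> = A^-1 + A^7)
note: all 5 diagrams share one V(q), hence one class


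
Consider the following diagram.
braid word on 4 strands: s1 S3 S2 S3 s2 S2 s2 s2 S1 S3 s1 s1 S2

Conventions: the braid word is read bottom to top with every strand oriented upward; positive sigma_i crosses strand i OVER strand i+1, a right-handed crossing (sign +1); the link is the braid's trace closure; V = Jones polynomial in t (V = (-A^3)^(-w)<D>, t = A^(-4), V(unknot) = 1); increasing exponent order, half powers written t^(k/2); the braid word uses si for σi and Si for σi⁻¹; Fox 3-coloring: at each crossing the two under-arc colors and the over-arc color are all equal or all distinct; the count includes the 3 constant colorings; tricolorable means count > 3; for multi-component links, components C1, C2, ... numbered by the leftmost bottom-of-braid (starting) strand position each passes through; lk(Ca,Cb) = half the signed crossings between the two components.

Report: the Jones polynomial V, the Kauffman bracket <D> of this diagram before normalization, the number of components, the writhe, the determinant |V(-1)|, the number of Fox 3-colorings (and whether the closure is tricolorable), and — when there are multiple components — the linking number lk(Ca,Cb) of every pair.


V(t) = t^-4 - t^-3 + t^-2 - 2t^-1 + 2 - t + t^2
bracket: -A^-11 + A^-7 - 2A^-3 + 2A - A^5 + A^9 - A^13, w = -1
1 component, writhe -1, over 13 crossings
det 9, colorings 9 of 3^13 — tricolorable
observation: det 9 = |V(-1)|; divisible by 3, so tricolorable


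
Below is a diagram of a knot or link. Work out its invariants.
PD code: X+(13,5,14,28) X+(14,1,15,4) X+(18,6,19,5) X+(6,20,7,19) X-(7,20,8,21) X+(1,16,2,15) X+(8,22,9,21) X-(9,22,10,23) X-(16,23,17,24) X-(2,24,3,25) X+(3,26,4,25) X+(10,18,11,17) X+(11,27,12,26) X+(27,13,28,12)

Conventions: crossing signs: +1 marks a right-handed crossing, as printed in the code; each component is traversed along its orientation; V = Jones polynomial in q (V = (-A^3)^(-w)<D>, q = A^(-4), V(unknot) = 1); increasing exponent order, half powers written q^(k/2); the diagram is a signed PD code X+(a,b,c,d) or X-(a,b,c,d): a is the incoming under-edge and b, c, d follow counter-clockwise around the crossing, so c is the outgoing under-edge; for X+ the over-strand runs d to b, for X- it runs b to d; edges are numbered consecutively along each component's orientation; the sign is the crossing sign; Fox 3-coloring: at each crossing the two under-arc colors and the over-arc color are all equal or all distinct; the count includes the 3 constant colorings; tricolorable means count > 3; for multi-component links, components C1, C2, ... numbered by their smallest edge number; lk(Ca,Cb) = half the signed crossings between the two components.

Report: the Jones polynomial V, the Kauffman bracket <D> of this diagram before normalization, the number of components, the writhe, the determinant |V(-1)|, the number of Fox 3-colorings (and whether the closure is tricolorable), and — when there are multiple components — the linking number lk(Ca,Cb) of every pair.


V = -q^(3/2) + q^(5/2) - 3q^(7/2) + 2q^(9/2) - 3q^(11/2) + 2q^(13/2) - q^(15/2) + q^(17/2)
<D> = A^-16 - A^-12 + 2A^-8 - 3A^-4 + 2 - 3A^4 + A^8 - A^12 (w = +6)
2 components over 14 crossings, w = +6
lk(C1,C2): +1
3 Fox colorings among 3^14, |V(-1)| = 14: not tricolorable
why: summing lk over 1 pair gives +1


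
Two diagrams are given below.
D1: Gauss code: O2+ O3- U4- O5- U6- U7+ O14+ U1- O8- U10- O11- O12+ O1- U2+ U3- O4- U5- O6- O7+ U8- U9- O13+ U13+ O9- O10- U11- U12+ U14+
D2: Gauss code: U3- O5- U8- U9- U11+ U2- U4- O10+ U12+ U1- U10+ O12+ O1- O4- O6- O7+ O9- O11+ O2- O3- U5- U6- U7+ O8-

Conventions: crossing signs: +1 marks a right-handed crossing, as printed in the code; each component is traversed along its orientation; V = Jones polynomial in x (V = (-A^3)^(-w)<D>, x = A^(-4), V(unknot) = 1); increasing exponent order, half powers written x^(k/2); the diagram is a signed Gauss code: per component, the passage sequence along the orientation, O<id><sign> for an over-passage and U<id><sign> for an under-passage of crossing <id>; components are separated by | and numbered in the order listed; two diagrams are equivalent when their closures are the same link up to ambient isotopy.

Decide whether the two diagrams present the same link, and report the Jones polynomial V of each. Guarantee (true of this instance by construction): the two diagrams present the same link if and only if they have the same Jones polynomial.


same link: no
V(D1) = -x^-6 + x^-5 - x^-4 + 2x^-3 - x^-2 + x^-1  [14 crossings, <D> = A^-8 - A^-4 + 2 - A^4 + A^8 - A^12, w = -4]
V(D2) = -x^-4 + x^-3 + x^-1  (w -4, c 12, <D> = A^-8 + 1 - A^4)
note: 2 values of V(x) split the 2 diagrams


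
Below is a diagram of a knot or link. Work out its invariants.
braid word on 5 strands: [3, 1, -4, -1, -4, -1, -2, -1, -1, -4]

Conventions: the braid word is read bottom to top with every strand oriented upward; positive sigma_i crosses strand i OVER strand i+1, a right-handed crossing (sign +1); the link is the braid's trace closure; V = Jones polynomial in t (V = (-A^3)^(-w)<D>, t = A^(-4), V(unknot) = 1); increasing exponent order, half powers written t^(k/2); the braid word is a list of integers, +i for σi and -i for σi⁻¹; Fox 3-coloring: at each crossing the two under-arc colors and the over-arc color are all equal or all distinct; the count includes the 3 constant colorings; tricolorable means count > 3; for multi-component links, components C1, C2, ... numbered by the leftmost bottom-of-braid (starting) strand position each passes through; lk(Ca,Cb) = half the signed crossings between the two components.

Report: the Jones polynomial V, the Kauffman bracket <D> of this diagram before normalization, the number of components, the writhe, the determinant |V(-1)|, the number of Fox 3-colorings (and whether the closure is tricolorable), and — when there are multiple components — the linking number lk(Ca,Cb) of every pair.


Jones polynomial: V(t) = t^-8 - 2t^-7 + t^-6 - 2t^-5 + 2t^-4 + t^-2
<D> = A^-10 + 2A^-2 - 2A^2 + A^6 - 2A^10 + A^14; writhe -6
components 1, writhe -6 (10 crossings)
3-colorings: 27 of 3^10, det 9 — tricolorable
note: w = -6 (over 10 crossings) is diagram-only; (-A^3)^(6) removes it from V


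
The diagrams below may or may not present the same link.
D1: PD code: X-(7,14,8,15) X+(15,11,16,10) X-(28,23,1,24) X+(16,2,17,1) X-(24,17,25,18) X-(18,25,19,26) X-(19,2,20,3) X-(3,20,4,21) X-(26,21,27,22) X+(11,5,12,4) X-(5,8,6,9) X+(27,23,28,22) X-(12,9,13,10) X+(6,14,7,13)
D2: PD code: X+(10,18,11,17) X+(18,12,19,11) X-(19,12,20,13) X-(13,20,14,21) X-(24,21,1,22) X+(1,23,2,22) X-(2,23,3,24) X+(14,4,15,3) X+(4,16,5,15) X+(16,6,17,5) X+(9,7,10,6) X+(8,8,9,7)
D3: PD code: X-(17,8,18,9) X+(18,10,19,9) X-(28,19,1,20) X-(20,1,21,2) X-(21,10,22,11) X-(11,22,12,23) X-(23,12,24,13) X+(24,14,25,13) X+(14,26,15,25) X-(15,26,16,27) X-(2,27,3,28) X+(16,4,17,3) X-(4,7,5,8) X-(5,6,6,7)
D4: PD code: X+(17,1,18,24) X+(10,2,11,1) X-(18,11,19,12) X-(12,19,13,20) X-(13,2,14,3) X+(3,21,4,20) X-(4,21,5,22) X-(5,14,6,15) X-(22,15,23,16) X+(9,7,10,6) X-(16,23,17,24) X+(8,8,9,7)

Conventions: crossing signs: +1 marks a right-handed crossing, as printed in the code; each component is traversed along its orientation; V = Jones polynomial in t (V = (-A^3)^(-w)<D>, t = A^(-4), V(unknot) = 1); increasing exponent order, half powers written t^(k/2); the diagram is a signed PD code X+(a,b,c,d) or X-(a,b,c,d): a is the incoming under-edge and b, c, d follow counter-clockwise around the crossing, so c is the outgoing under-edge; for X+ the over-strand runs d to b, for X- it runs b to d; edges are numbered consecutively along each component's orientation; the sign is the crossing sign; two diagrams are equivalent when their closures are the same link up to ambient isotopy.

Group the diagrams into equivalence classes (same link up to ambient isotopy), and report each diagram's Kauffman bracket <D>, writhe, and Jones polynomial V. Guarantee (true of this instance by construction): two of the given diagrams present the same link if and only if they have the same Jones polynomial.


equivalence classes: {D1, D3, D4} | {D2}
D1 (bracket A^-8 - A^-4 + 2 - A^4 + A^8 - A^12; 14 crossings at w = -4): V = -t^-6 + t^-5 - t^-4 + 2t^-3 - t^-2 + t^-1
D2 (bracket -A^-4 + 1 + A^8; 12 crossings at w = +4): V = t + t^3 - t^4
V(D3) = -t^-6 + t^-5 - t^-4 + 2t^-3 - t^-2 + t^-1  (w -6, c 14, <D> = A^-14 - A^-10 + 2A^-6 - A^-2 + A^2 - A^6)
D4 (bracket A^-2 - A^2 + 2A^6 - A^10 + A^14 - A^18; 12 crossings at w = -2): V = -t^-6 + t^-5 - t^-4 + 2t^-3 - t^-2 + t^-1
observation: V(t) takes 2 values over 4 diagrams, fixing the grouping


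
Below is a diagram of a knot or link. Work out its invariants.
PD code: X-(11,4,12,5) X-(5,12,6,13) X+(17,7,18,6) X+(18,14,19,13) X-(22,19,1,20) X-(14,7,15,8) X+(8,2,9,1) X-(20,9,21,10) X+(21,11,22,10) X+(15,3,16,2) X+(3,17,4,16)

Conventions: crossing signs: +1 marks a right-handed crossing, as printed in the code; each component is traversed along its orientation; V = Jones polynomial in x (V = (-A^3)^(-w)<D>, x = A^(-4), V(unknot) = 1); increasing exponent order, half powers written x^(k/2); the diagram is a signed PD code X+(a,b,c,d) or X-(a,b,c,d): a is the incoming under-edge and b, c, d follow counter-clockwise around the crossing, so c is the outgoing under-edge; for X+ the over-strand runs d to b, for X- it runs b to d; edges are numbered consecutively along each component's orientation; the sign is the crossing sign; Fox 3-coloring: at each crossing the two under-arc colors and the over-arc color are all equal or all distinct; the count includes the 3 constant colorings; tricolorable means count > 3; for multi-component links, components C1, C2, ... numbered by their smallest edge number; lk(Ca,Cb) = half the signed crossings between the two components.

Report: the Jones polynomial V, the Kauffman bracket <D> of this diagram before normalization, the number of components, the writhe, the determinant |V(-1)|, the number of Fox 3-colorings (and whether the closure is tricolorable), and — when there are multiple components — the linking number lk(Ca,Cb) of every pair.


V(x) = -x^-1 + 2 - x + 2x^2 - x^3 + x^4 - x^5
bracket: A^-17 - A^-13 + A^-9 - 2A^-5 + A^-1 - 2A^3 + A^7, w = +1
1 component, writhe +1, over 11 crossings
det 9, colorings 9 of 3^11 — tricolorable
observation: det 9 = |V(-1)|; divisible by 3, so tricolorable


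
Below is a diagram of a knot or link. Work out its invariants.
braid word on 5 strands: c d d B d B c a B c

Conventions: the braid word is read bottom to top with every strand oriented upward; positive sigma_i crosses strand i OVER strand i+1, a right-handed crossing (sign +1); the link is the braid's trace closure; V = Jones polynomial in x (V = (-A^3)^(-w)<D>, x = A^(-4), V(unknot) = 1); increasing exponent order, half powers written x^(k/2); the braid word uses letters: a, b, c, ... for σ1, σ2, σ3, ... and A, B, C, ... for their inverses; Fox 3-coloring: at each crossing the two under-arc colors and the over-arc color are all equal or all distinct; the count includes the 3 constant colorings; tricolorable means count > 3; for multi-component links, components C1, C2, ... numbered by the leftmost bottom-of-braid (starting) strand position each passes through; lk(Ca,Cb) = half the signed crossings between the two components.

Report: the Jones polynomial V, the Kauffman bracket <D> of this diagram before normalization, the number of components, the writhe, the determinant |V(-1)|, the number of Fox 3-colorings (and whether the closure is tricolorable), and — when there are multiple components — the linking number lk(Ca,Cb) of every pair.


Jones polynomial: V(x) = -x^-2 + 2x^-1 - 3 + 6x - 6x^2 + 7x^3 - 6x^4 + 4x^5 - 3x^6 + x^7
<D> = A^-16 - 3A^-12 + 4A^-8 - 6A^-4 + 7 - 6A^4 + 6A^8 - 3A^12 + 2A^16 - A^20; writhe +4
components 1, writhe +4 (10 crossings)
3-colorings: 9 of 3^10, det 39 — tricolorable
note: the span of V is 9, forcing >= 9 crossings in any diagram


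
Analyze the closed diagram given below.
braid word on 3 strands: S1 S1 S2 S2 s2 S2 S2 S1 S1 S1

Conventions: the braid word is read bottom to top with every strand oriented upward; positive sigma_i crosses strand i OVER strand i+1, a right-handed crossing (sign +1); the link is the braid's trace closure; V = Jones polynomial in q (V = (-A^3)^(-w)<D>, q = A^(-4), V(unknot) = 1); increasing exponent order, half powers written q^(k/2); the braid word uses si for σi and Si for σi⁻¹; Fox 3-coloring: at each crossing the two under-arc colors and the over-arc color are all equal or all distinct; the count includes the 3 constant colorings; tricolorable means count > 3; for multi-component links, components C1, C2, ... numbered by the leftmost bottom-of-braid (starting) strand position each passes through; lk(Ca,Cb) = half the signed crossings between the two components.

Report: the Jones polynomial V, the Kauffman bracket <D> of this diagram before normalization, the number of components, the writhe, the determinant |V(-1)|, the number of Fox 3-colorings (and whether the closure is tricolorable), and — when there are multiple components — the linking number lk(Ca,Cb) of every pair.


Jones polynomial: V(q) = q^-11 - 2q^-10 + 2q^-9 - 3q^-8 + 2q^-7 - 2q^-6 + 2q^-5 + q^-3
<D> = A^-12 + 2A^-4 - 2 + 2A^4 - 3A^8 + 2A^12 - 2A^16 + A^20; writhe -8
components 1, writhe -8 (10 crossings)
3-colorings: 9 of 3^10, det 15 — tricolorable
note: free reduction leaves σ1⁻¹ σ1⁻¹ σ2⁻¹ σ2⁻¹ σ2⁻¹ σ1⁻¹ σ1⁻¹ σ1⁻¹ of the original 10 letters


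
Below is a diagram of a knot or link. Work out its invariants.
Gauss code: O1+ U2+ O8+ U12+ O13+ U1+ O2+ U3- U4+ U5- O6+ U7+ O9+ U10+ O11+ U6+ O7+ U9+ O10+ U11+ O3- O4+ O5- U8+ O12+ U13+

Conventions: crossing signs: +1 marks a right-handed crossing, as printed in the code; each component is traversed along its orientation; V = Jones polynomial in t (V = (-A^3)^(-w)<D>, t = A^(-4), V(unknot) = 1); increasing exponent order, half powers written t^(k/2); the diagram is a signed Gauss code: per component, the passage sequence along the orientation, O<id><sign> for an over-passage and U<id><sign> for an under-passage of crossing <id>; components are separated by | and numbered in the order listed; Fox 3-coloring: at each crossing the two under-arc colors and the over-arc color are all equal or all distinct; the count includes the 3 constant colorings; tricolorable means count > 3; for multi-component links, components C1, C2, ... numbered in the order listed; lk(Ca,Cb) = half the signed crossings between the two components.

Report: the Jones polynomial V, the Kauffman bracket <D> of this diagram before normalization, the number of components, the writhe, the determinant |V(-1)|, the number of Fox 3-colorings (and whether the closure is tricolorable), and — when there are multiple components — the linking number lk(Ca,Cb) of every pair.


V(t) = t^4 + 2t^6 - 2t^7 + 3t^8 - 4t^9 + 3t^10 - 4t^11 + 3t^12 - 2t^13 + t^14
bracket: -A^-29 + 2A^-25 - 3A^-21 + 4A^-17 - 3A^-13 + 4A^-9 - 3A^-5 + 2A^-1 - 2A^3 - A^11, w = +9
1 component, writhe +9, over 13 crossings
det 25, colorings 3 of 3^13 — not tricolorable
observation: the span of V is 10, forcing >= 10 crossings in any diagram


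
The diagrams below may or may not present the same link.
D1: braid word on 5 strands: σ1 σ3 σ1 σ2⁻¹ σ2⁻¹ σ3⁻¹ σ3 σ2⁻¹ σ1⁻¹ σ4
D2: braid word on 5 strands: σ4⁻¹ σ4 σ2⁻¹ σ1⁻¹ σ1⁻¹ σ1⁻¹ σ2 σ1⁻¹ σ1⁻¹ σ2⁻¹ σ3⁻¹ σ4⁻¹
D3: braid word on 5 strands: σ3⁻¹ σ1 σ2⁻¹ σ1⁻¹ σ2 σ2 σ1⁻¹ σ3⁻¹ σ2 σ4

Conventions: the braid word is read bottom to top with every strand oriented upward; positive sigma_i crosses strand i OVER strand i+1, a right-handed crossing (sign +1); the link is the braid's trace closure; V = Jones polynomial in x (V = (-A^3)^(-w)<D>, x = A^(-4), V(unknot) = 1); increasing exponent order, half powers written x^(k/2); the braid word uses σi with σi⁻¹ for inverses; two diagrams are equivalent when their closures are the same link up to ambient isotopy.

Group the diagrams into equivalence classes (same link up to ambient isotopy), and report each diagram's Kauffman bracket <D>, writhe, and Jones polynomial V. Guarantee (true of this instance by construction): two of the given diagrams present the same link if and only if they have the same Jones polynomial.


classes: {D1} | {D2} | {D3}
V(D1) = -x^-4 + x^-3 + x^-1  [10 crossings, <D> = A^4 + A^12 - A^16, w = 0]
V(D2) = -x^-9 + 2x^-8 - 3x^-7 + 3x^-6 - 3x^-5 + 3x^-4 - x^-3 + x^-2  [12 crossings, <D> = A^-16 - A^-12 + 3A^-8 - 3A^-4 + 3 - 3A^4 + 2A^8 - A^12, w = -8]
V(D3) = -x^-3 + 2x^-2 - 2x^-1 + 3 - 2x + 2x^2 - x^3  [10 crossings, <D> = -A^-12 + 2A^-8 - 2A^-4 + 3 - 2A^4 + 2A^8 - A^12, w = 0]
note: comparing 3 Jones polynomials yields 3 groups


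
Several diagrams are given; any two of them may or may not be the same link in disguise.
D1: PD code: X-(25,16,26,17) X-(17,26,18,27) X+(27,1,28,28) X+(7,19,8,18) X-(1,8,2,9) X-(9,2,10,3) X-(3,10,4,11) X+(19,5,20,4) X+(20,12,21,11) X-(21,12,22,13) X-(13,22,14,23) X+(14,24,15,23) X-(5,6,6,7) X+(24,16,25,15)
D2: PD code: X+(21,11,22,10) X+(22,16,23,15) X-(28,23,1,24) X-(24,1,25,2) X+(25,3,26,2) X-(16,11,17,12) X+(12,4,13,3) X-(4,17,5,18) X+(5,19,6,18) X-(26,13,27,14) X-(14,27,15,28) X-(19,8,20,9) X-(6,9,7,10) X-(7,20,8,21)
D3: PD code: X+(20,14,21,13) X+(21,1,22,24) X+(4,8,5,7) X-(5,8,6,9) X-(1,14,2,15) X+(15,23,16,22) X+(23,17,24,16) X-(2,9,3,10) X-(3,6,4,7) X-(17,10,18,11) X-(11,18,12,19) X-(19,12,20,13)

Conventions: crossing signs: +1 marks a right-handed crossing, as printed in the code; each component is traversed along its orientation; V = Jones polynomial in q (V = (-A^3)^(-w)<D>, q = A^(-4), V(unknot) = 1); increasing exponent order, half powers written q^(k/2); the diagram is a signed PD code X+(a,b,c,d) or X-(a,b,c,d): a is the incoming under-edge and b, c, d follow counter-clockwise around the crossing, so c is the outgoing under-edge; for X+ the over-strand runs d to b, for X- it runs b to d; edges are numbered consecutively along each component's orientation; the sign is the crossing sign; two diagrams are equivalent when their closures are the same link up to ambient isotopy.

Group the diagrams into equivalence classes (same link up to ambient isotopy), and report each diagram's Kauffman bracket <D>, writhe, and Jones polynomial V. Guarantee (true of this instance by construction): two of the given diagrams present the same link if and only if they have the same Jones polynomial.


equivalence classes: {D1} | {D2} | {D3}
D1 (bracket A^-10 - A^-6 + 2A^-2 - 2A^2 + 2A^6 - 2A^10 + A^14; 14 crossings at w = -2): V = q^-5 - 2q^-4 + 2q^-3 - 2q^-2 + 2q^-1 - 1 + q
D2 (bracket A^-16 - 2A^-12 + 3A^-8 - 3A^-4 + 4 - 3A^4 + 2A^8 - A^12; 14 crossings at w = -4): V = -q^-6 + 2q^-5 - 3q^-4 + 4q^-3 - 3q^-2 + 3q^-1 - 2 + q
D3 (bracket -A^-18 + 2A^-14 - 2A^-10 + 3A^-6 - 2A^-2 + 2A^2 - A^6; 12 crossings at w = -2): V = -q^-3 + 2q^-2 - 2q^-1 + 3 - 2q + 2q^2 - q^3
key observation: comparing 3 Jones polynomials yields 3 groups


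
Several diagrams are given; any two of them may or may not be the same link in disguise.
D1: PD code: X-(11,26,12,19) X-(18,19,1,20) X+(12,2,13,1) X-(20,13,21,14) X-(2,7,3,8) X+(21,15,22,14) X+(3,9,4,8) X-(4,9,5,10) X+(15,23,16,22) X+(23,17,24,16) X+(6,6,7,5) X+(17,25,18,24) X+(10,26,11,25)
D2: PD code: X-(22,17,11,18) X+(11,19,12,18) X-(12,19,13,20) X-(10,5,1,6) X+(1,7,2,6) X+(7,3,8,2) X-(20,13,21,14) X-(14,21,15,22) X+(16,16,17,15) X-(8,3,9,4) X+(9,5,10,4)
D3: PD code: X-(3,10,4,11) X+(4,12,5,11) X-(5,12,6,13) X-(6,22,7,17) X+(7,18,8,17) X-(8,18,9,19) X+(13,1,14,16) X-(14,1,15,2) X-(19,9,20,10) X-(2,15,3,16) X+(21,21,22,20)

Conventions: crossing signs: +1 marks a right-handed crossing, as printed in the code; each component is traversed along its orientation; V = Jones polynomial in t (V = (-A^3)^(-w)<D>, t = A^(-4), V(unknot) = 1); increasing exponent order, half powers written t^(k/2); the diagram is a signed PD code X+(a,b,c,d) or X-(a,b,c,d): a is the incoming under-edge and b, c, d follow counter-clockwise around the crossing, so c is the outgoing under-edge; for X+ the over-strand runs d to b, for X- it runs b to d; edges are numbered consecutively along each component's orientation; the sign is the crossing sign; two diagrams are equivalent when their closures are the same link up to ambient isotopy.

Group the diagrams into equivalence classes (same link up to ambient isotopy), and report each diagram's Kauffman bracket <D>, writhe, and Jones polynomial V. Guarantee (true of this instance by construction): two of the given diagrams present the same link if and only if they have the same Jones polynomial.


grouping into links: {D1} | {D2} | {D3}
V(D1) = -t^(1/2) - t^(5/2)  (w +3, c 13, <D> = A^-1 + A^7)
V(D2) = t^(-9/2) - t^(-5/2) - t^(-3/2) - t^(-1/2)  (w -1, c 11, <D> = A^-1 + A^3 + A^7 - A^15)
V(D3) = -t^(-5/2) - t^(-1/2)  [11 crossings, <D> = A^-7 + A, w = -3]
why: V(t) takes 3 values over 3 diagrams, fixing the grouping


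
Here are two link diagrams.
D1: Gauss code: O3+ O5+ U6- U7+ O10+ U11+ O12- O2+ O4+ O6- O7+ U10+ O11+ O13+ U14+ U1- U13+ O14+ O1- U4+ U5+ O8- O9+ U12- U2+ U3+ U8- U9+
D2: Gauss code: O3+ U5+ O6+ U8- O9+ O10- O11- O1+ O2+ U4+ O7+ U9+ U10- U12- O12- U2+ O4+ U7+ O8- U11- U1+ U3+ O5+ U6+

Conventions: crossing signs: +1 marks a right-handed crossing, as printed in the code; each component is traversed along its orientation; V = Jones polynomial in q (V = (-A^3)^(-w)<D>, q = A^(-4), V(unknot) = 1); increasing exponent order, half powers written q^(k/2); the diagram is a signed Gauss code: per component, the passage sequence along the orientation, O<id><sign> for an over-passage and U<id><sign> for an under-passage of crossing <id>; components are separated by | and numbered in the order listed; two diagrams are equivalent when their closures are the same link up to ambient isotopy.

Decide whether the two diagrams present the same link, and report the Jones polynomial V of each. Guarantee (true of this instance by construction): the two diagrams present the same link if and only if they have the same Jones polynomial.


equivalent: no
V(D1) = q + q^3 - q^4  (w +6, c 14, <D> = -A^2 + A^6 + A^14)
D2 (bracket A^-20 - 2A^-16 + A^-12 - 2A^-8 + 2A^-4 + A^4; 12 crossings at w = +4): V = q^2 + 2q^4 - 2q^5 + q^6 - 2q^7 + q^8
why: 2 values of V(q) split the 2 diagrams


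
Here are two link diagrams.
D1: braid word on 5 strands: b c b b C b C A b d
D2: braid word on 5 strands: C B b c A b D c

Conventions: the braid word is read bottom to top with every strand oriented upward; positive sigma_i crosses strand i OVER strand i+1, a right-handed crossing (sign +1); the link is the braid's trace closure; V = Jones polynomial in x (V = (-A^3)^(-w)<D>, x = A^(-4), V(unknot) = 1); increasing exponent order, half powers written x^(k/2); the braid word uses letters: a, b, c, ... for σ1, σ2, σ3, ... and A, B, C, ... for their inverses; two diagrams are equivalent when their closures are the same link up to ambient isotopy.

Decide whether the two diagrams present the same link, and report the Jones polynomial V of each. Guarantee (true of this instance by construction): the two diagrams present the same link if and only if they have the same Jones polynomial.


equivalent: no
V(D1) = x - x^2 + 2x^3 - x^4 + x^5 - x^6  (w +4, c 10, <D> = -A^-12 + A^-8 - A^-4 + 2 - A^4 + A^8)
V(D2) = 1  (w 0, c 8, <D> = 1)
why: comparing 2 Jones polynomials yields 2 groups


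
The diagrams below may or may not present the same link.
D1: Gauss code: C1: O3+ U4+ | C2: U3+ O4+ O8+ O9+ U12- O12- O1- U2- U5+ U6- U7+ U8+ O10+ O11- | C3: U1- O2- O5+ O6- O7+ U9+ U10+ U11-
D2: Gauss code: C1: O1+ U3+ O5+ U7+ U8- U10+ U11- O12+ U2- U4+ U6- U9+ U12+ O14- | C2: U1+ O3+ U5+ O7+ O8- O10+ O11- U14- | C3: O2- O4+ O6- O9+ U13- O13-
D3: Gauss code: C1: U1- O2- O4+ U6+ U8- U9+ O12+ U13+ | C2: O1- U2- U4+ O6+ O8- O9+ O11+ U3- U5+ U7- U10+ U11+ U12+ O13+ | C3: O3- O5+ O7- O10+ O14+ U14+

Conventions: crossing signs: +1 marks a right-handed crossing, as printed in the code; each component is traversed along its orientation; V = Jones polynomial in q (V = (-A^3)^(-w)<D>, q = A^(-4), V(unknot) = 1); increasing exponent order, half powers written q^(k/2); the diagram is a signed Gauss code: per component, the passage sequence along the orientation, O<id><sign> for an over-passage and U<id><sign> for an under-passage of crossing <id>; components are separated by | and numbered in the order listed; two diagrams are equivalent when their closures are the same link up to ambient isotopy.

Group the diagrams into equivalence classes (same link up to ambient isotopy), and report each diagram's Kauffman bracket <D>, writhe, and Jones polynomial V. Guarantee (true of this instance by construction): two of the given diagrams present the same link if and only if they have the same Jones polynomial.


equivalence classes: {D1, D2, D3}
D1 (bracket A^-6 + A^-2 + A^2 + A^6; 12 crossings at w = +2): V = 1 + q + q^2 + q^3
D2 (bracket A^-6 + A^-2 + A^2 + A^6; 14 crossings at w = +2): V = 1 + q + q^2 + q^3
V(D3) = 1 + q + q^2 + q^3  [14 crossings, <D> = 1 + A^4 + A^8 + A^12, w = +4]
key observation: all 3 diagrams share one V(q), hence one class


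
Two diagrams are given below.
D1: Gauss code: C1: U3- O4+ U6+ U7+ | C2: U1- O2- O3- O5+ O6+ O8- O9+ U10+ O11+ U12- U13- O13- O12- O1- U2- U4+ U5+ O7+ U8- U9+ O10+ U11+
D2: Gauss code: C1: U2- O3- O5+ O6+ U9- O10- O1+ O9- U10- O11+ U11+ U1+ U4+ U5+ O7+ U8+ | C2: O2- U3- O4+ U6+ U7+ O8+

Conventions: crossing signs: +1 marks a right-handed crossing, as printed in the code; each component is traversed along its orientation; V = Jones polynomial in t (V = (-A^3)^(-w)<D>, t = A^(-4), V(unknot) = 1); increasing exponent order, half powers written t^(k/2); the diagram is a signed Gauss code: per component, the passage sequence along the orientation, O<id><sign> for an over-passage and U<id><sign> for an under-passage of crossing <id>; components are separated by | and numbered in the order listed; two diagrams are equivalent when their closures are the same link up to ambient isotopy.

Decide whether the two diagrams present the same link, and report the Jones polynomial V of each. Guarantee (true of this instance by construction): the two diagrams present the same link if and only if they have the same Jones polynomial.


equivalent: yes
V(D1) = -t^(1/2) - t^(5/2)  (w +1, c 13, <D> = A^-7 + A)
V(D2) = -t^(1/2) - t^(5/2)  [11 crossings, <D> = A^-1 + A^7, w = +3]
key observation: from 13 to 11 crossings by R-moves: one link, two diagrams


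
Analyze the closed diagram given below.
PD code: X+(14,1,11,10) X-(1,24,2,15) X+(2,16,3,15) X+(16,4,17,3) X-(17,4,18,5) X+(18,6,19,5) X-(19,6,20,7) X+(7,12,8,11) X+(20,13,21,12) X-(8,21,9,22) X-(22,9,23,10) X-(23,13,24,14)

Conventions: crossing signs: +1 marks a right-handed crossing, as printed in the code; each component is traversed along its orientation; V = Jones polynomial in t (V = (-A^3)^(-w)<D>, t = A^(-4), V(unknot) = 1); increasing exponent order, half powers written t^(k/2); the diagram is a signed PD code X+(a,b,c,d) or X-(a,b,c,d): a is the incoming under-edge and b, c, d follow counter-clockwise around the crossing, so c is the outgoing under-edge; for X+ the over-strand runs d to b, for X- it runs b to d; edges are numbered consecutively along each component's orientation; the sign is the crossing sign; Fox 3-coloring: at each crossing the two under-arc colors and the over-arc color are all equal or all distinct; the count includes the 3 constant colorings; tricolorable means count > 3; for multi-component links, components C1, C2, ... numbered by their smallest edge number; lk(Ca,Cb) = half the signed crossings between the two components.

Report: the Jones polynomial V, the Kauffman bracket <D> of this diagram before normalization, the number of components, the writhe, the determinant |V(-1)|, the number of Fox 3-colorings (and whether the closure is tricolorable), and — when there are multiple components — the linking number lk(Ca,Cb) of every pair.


V(t) = t^-2 + 2 + t^2
bracket: A^-8 + 2 + A^8, w = 0
3 components, writhe 0, over 12 crossings
lk(C1,C2) = +1
linking number lk(C1,C3) = -1
lk(C2,C3): 0
det 4, colorings 3 of 3^12 — not tricolorable
observation: palindromic: swapping t for 1/t fixes V


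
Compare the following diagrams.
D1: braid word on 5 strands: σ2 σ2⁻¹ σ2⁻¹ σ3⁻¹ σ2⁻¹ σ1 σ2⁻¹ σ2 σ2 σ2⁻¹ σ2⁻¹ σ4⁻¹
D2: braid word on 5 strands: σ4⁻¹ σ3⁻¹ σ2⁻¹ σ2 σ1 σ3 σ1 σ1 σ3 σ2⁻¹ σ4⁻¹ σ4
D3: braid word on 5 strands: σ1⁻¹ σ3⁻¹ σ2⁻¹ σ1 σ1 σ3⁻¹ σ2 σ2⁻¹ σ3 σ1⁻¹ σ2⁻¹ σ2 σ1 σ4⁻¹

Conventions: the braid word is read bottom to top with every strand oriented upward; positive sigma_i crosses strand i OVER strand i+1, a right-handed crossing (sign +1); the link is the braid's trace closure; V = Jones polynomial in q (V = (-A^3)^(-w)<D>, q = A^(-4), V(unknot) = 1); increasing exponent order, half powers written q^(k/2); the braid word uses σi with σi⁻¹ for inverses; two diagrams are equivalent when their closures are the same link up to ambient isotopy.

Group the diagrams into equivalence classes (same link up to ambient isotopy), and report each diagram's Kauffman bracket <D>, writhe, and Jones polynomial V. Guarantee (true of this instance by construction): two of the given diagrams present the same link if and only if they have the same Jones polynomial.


equivalence classes: {D1} | {D2} | {D3}
D1 (bracket A^-8 + 1 - A^4; 12 crossings at w = -4): V = -q^-4 + q^-3 + q^-1
V(D2) = q + q^3 - q^4  [12 crossings, <D> = -A^-10 + A^-6 + A^2, w = +2]
V(D3) = 1  (w -2, c 14, <D> = A^-6)
observation: 3 values of V(q) split the 3 diagrams


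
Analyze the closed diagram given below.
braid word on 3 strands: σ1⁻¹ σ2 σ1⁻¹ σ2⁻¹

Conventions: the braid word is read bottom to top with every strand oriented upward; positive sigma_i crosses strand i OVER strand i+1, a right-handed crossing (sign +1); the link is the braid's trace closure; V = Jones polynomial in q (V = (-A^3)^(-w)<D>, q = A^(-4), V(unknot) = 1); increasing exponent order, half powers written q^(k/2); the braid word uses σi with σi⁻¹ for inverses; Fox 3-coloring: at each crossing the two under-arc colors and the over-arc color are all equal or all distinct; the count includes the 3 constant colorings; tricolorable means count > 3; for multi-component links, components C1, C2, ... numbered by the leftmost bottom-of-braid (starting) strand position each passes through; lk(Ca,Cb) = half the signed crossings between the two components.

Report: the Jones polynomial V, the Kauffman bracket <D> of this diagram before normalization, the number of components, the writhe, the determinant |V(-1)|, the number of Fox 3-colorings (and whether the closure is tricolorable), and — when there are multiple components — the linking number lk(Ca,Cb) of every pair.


Jones polynomial: V(q) = 1
<D> = A^-6; writhe -2
components 1, writhe -2 (4 crossings)
3-colorings: 3 of 3^4, det 1 — not tricolorable
note: w = -2 (over 4 crossings) is diagram-only; (-A^3)^(2) removes it from V


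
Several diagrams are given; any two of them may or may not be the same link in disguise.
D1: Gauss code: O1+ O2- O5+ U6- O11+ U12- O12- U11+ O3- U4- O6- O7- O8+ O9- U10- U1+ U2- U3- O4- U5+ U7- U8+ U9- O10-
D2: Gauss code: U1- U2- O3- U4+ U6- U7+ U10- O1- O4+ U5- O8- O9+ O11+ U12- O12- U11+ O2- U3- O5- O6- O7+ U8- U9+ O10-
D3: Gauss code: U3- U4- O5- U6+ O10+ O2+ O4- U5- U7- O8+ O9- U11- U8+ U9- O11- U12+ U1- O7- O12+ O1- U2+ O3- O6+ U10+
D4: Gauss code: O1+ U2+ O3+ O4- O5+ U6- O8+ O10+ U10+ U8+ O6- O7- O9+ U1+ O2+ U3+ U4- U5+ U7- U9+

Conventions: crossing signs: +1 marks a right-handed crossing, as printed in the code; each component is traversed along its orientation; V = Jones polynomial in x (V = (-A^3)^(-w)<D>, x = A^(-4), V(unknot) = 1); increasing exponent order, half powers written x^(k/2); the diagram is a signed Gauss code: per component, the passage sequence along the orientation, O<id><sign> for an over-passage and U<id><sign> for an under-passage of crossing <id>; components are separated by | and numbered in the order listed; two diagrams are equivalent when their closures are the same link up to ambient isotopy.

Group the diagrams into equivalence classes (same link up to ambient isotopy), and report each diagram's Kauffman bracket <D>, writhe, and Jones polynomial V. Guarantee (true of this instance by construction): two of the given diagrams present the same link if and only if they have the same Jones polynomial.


grouping into links: {D1, D2} | {D3} | {D4}
V(D1) = -x^-6 + x^-5 - x^-4 + 2x^-3 - x^-2 + x^-1  (w -4, c 12, <D> = A^-8 - A^-4 + 2 - A^4 + A^8 - A^12)
V(D2) = -x^-6 + x^-5 - x^-4 + 2x^-3 - x^-2 + x^-1  [12 crossings, <D> = A^-8 - A^-4 + 2 - A^4 + A^8 - A^12, w = -4]
V(D3) = x^-2 - x^-1 + 1 - x + x^2  [12 crossings, <D> = A^-14 - A^-10 + A^-6 - A^-2 + A^2, w = -2]
D4 (bracket -A^-4 + 1 + A^8; 10 crossings at w = +4): V = x + x^3 - x^4
key observation: comparing 4 Jones polynomials yields 3 groups


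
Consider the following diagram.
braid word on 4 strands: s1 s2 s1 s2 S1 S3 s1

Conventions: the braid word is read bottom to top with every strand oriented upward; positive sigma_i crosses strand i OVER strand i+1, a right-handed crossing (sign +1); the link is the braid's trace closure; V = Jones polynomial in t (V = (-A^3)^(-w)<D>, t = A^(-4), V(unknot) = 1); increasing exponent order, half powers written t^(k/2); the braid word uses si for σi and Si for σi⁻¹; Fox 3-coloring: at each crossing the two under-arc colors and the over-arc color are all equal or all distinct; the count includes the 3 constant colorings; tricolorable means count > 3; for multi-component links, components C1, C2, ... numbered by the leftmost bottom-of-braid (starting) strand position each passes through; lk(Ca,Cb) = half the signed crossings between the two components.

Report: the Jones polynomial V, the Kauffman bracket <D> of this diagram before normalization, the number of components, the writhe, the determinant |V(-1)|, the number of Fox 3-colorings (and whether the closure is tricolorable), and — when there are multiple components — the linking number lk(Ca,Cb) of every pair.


V(t) = t + t^3 - t^4
bracket: A^-7 - A^-3 - A^5, w = +3
1 component, writhe +3, over 7 crossings
det 3, colorings 9 of 3^7 — tricolorable
observation: the span of V is 3, forcing >= 3 crossings in any diagram


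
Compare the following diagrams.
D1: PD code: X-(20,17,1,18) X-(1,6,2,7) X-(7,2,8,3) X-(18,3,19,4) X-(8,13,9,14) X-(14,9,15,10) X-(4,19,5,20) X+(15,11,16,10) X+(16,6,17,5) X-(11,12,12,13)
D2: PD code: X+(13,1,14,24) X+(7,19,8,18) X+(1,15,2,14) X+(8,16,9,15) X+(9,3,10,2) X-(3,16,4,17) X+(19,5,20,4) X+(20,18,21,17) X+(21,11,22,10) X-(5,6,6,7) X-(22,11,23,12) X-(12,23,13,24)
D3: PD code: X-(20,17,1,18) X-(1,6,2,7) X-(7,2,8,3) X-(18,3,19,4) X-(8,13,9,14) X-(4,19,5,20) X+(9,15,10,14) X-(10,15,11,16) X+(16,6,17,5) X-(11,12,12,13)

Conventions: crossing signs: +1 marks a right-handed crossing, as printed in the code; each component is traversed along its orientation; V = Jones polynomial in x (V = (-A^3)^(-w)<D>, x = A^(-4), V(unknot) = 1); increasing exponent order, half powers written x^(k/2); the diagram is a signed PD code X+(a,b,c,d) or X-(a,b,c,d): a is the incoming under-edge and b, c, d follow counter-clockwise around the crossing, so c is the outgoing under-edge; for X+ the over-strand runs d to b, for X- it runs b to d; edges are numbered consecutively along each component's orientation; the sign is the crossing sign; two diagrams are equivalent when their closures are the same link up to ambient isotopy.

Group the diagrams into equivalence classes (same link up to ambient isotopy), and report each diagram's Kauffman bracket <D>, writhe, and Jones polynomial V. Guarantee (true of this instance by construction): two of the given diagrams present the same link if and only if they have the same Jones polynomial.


equivalence classes: {D1, D3} | {D2}
D1 (bracket A^-14 - A^-10 + 2A^-6 - A^-2 + A^2 - A^6; 10 crossings at w = -6): V = -x^-6 + x^-5 - x^-4 + 2x^-3 - x^-2 + x^-1
D2 (bracket -A^-4 + 1 + A^8; 12 crossings at w = +4): V = x + x^3 - x^4
V(D3) = -x^-6 + x^-5 - x^-4 + 2x^-3 - x^-2 + x^-1  [10 crossings, <D> = A^-14 - A^-10 + 2A^-6 - A^-2 + A^2 - A^6, w = -6]
key observation: comparing 3 Jones polynomials yields 2 groups
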